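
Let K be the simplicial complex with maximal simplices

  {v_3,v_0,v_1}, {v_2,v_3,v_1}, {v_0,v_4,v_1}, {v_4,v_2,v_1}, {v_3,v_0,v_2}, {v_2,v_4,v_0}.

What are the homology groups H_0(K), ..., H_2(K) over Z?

H_0 = Z,  H_1 = 0,  H_2 = Z.

K has 5 vertices, 9 edges, 6 triangles.
rank ∂_0 = 0, rank ∂_1 = 4 ⇒ b_0 = 5 − 0 − 4 = 1; all invariant factors of ∂_1 are 1 so no torsion. So H_0 = Z.
rank ∂_1 = 4, rank ∂_2 = 5 ⇒ b_1 = 9 − 4 − 5 = 0; all invariant factors of ∂_2 are 1 so no torsion. So H_1 = 0.
rank ∂_2 = 5, rank ∂_3 = 0 ⇒ b_2 = 6 − 5 − 0 = 1. So H_2 = Z.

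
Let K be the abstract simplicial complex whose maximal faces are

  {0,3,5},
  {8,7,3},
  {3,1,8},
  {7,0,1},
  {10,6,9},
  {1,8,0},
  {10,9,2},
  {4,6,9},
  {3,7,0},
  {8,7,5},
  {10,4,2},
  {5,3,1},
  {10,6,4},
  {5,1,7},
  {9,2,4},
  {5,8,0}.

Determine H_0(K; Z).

H_0 = Z^2.

K has 11 vertices, 24 edges, 16 triangles.
rank ∂_0 = 0, rank ∂_1 = 9 ⇒ b_0 = 11 − 0 − 9 = 2; all invariant factors of ∂_1 are 1 so no torsion. So H_0 ≅ Z^2.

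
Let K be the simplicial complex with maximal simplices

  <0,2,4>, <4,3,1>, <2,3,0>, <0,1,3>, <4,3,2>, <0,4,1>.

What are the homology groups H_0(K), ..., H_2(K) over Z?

H_0 ≅ Z,  H_1 = 0,  H_2 ≅ Z.

Fix the vertex order 0 < 1 < 2 < 3 < 4 and write every simplex with vertices in increasing order. Then dim K = 2 and the simplices of K are:

  0-simplices (5): [0], [1], [2], [3], [4]
  1-simplices (9): [0,1], [0,2], [0,3], [0,4], [1,3], [1,4], [2,3], [2,4], [3,4]
  2-simplices (6): [0,1,3], [0,1,4], [0,2,3], [0,2,4], [1,3,4], [2,3,4]

giving chain groups C_0 ≅ Z^5, C_1 ≅ Z^9, C_2 ≅ Z^6.

∂_1: C_1 → C_0 is given by ∂[p,q] = [q] − [p].
As a 5×9 matrix over Z this has rank 4, with invariant factors (1,1,1,1).

The boundary map ∂_2: C_2 → C_1 acts by ∂[p,q,r] = [q,r] − [p,r] + [p,q]. For instance
  ∂[0,1,4] = [1,4] − [0,4] + [0,1],
  ∂[0,2,3] = [2,3] − [0,3] + [0,2].
The resulting 9×6 matrix has rank 5, and its Smith normal form has invariant factors (1,1,1,1,1).

Reading off H_k = ker ∂_k / im ∂_{k+1}:

  H_0: rank C_0 − rank ∂_1 = 5 − 4 = 1, and the invariant factors of ∂_1 are all 1, so H_0 ≅ Z.
  H_1: rank ker ∂_1 − rank ∂_2 = (9 − 4) − 5 = 0, and the invariant factors of ∂_2 are all 1, so H_1 ≅ 0.
  H_2: rank ker ∂_2 − rank ∂_3 = (6 − 5) − 0 = 1, and there is no ∂_3, so H_2 ≅ Z.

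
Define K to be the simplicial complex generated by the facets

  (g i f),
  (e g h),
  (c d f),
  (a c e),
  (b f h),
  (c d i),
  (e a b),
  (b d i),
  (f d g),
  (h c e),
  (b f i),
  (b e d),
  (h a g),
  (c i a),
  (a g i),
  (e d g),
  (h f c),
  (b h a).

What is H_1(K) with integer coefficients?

K has 9 vertices, 27 edges, 18 triangles.
rank ∂_1 = 8, rank ∂_2 = 18 ⇒ b_1 = 27 − 8 − 18 = 1; ∂_2 has invariant factor(s) [2] giving torsion. So H_1 ≅ Z × Z/2.

H_1 = Z × Z/2.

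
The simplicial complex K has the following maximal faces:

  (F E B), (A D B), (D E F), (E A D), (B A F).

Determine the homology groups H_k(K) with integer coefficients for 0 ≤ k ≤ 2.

We work with the vertex ordering A < B < D < E < F. The simplices of K, each written with vertices in increasing order, are:

  0-simplices (5): A, B, D, E, F
  1-simplices (10): AB, AD, AE, AF, BD, BE, BF, DE, DF, EF
  2-simplices (5): ABD, ABF, ADE, BEF, DEF

Hence C_0 ≅ Z^5, C_1 ≅ Z^10, C_2 ≅ Z^5.

∂_1: C_1 → C_0 maps an edge to its endpoints' difference, ∂[p,q] = q − p.
As a 5×10 matrix over Z this has rank 4, with invariant factors (1,1,1,1).

∂_2: C_2 → C_1 maps a triangle to the signed sum of its edges. For instance
  ∂ABD = BD − AD + AB,
  ∂ABF = BF − AF + AB.
As a 10×5 matrix over Z this has rank 5, with invariant factors (1,1,1,1,1).

Computing H_k = (kernel of ∂_k) / (image of ∂_{k+1}):

  H_0: rank C_0 − rank ∂_1 = 5 − 4 = 1, and the invariant factors of ∂_1 are all 1, so H_0 ≅ Z.
  H_1: rank ker ∂_1 − rank ∂_2 = (10 − 4) − 5 = 1, and the invariant factors of ∂_2 are all 1, so H_1 ≅ Z.
  H_2: rank ker ∂_2 − rank ∂_3 = (5 − 5) − 0 = 0, and there is no ∂_3, so H_2 ≅ 0.

H_0 ≅ Z,  H_1 ≅ Z,  H_2 = 0.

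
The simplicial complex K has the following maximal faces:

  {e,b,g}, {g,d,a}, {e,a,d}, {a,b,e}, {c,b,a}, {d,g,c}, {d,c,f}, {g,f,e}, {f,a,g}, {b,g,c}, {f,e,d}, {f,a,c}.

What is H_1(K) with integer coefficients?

H_1 = Z/2.

Order the vertices as a < b < c < d < e < f < g. Listing each simplex with vertices in this order, K has dimension 2 with simplices:

  0-simplices (7): a, b, c, d, e, f, g
  1-simplices (18): ab, ac, ad, ae, af, ag, bc, be, bg, cd, cf, cg, de, df, dg, ef, eg, fg
  2-simplices (12): abc, abe, acf, ade, adg, afg, bcg, beg, cdf, cdg, def, efg

so the chain groups are C_0 ≅ Z^7, C_1 ≅ Z^18, C_2 ≅ Z^12.

The boundary map ∂_1: C_1 → C_0 sends each edge [p,q] (with p < q) to q − p.
The resulting 7×18 matrix has rank 6, and its Smith normal form has invariant factors (1,1,1,1,1,1).

∂_2: C_2 → C_1 acts by ∂[p,q,r] = [q,r] − [p,r] + [p,q]. For instance
  ∂beg = eg − bg + be,
  ∂afg = fg − ag + af.
The 18×12 boundary matrix has rank 12 and Smith normal form diag(1,1,1,1,1,1,1,1,1,1,1,2).

Computing H_k = (kernel of ∂_k) / (image of ∂_{k+1}):

  H_1: rank ker ∂_1 − rank ∂_2 = (18 − 6) − 12 = 0, and ∂_2 has invariant factor 2 > 1, so H_1 = Z/2.

(K is a triangulation of the real projective plane RP^2.)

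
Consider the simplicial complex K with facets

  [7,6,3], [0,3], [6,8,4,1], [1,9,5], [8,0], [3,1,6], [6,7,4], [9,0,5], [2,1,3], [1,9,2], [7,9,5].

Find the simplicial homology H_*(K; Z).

Take the total order 0 < 1 < 2 < 3 < 4 < 5 < 6 < 7 < 8 < 9 on the vertex set. Then K (dimension 3) consists of the simplices:

  0-simplices (10): [0], [1], [2], [3], [4], [5], [6], [7], [8], [9]
  1-simplices (23): [0,3], [0,5], [0,8], [0,9], [1,2], [1,3], [1,4], [1,5], [1,6], [1,8], [1,9], [2,3], [2,9], [3,6], [3,7], [4,6], [4,7], [4,8], [5,7], [5,9], [6,7], [6,8], [7,9]
  2-simplices (12): [0,5,9], [1,2,3], [1,2,9], [1,3,6], [1,4,6], [1,4,8], [1,5,9], [1,6,8], [3,6,7], [4,6,7], [4,6,8], [5,7,9]
  3-simplices (1): [1,4,6,8]

giving chain groups C_0 ≅ Z^10, C_1 ≅ Z^23, C_2 ≅ Z^12, C_3 ≅ Z^1.

The boundary map ∂_1: C_1 → C_0 maps an edge to its endpoints' difference, ∂[p,q] = q − p. For instance
  ∂[1,3] = [3] − [1].
The resulting 10×23 matrix has rank 9, and its Smith normal form has invariant factors (1,1,1,1,1,1,1,1,1).

∂_2: C_2 → C_1 acts by ∂[p,q,r] = [q,r] − [p,r] + [p,q]. For instance
  ∂[3,6,7] = [6,7] − [3,7] + [3,6],
  ∂[0,5,9] = [5,9] − [0,9] + [0,5].
This gives a 23×12 integer matrix of rank 11; reducing to Smith normal form yields diagonal entries (1,1,1,1,1,1,1,1,1,1,1).

The boundary map ∂_3: C_3 → C_2 sends each 3-simplex σ to the alternating sum Σ_i (−1)^i (σ with its i-th vertex removed). For instance
  ∂[1,4,6,8] = [4,6,8] − [1,6,8] + [1,4,8] − [1,4,6].
As a 12×1 matrix over Z this has rank 1, with invariant factors (1).

Now H_k = ker ∂_k / im ∂_{k+1}, so:

  H_0: rank C_0 − rank ∂_1 = 10 − 9 = 1, and the invariant factors of ∂_1 are all 1, so H_0 ≅ Z.
  H_1: rank ker ∂_1 − rank ∂_2 = (23 − 9) − 11 = 3, and the invariant factors of ∂_2 are all 1, so H_1 ≅ Z^3.
  H_2: rank ker ∂_2 − rank ∂_3 = (12 − 11) − 1 = 0, and the invariant factors of ∂_3 are all 1, so H_2 ≅ 0.
  H_3: rank ker ∂_3 − rank ∂_4 = (1 − 1) − 0 = 0, and there is no ∂_4, so H_3 ≅ 0.

As a check, the Euler characteristic is 10 − 23 + 12 − 1 = -2, which agrees with 1 − 3 + 0 − 0 = -2.

H_0 ≅ Z,  H_1 ≅ Z^3,  H_2 = 0,  H_3 = 0.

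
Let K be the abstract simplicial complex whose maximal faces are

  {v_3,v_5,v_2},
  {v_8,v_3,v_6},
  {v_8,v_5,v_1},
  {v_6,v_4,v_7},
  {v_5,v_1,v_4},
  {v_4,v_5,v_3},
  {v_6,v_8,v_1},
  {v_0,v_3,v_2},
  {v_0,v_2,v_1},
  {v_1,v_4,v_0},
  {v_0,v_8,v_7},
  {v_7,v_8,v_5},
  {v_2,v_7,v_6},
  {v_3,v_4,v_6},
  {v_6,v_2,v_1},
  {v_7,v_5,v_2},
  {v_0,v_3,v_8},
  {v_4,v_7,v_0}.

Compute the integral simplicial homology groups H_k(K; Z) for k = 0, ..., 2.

H_0 ≅ Z,  H_1 ≅ Z^2,  H_2 ≅ Z.

Order the vertices as v_0 < v_1 < v_2 < v_3 < v_4 < v_5 < v_6 < v_7 < v_8. Listing each simplex with vertices in this order, K has dimension 2 with simplices:

  0-simplices (9): [v_0], [v_1], [v_2], [v_3], [v_4], [v_5], [v_6], [v_7], [v_8]
  1-simplices (27): (27 of them)
  2-simplices (18): (18 of them)

so the chain groups are C_0 ≅ Z^9, C_1 ≅ Z^27, C_2 ≅ Z^18.

Boundary ∂_1: C_1 → C_0 sends each edge [p,q] (with p < q) to q − p.
The resulting 9×27 matrix has rank 8, and its Smith normal form has invariant factors (1,1,1,1,1,1,1,1).

The boundary map ∂_2: C_2 → C_1 maps a triangle to the signed sum of its edges. For instance
  ∂[v_3,v_4,v_6] = [v_4,v_6] − [v_3,v_6] + [v_3,v_4],
  ∂[v_1,v_6,v_8] = [v_6,v_8] − [v_1,v_8] + [v_1,v_6].
The resulting 27×18 matrix has rank 17, and its Smith normal form has invariant factors (1,1,1,1,1,1,1,1,1,1,1,1,1,1,1,1,1).

Now H_k = ker ∂_k / im ∂_{k+1}, so:

  H_0: rank C_0 − rank ∂_1 = 9 − 8 = 1, and the invariant factors of ∂_1 are all 1, so H_0 ≅ Z.
  H_1: rank ker ∂_1 − rank ∂_2 = (27 − 8) − 17 = 2, and the invariant factors of ∂_2 are all 1, so H_1 ≅ Z^2.
  H_2: rank ker ∂_2 − rank ∂_3 = (18 − 17) − 0 = 1, and there is no ∂_3, so H_2 ≅ Z.

(K is a triangulation of the torus T^2.)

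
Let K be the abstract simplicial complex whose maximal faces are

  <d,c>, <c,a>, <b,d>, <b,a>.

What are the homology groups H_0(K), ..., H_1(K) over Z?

H_0 = Z,  H_1 = Z.

Order the vertices as a < b < c < d. Listing each simplex with vertices in this order, K has dimension 1 with simplices:

  0-simplices (4): a, b, c, d
  1-simplices (4): ab, ac, bd, cd

giving chain groups C_0 ≅ Z^4, C_1 ≅ Z^4.

The boundary map ∂_1: C_1 → C_0 sends each edge [p,q] (with p < q) to q − p. For instance
  ∂ab = b − a.
The 4×4 boundary matrix has rank 3 and Smith normal form diag(1,1,1).

From H_k ≅ ker(∂_k) / im(∂_{k+1}) we obtain:

  H_0: rank C_0 − rank ∂_1 = 4 − 3 = 1, and the invariant factors of ∂_1 are all 1, so H_0 ≅ Z.
  H_1: rank ker ∂_1 − rank ∂_2 = (4 − 3) − 0 = 1, and there is no ∂_2, so H_1 ≅ Z.

(K is a triangulation of the circle S^1.)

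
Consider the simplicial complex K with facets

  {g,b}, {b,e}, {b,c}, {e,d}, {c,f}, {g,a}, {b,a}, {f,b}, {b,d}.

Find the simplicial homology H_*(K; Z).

H_0 ≅ Z,  H_1 ≅ Z^3.

Fix the vertex order a < b < c < d < e < f < g and write every simplex with vertices in increasing order. Then dim K = 1 and the simplices of K are:

  0-simplices (7): a, b, c, d, e, f, g
  1-simplices (9): ab, ag, bc, bd, be, bf, bg, cf, de

giving chain groups C_0 ≅ Z^7, C_1 ≅ Z^9.

Boundary ∂_1: C_1 → C_0 sends each edge [p,q] (with p < q) to q − p. For instance
  ∂bg = g − b.
The 7×9 boundary matrix has rank 6 and Smith normal form diag(1,1,1,1,1,1).

Computing H_k = (kernel of ∂_k) / (image of ∂_{k+1}):

  H_0: rank C_0 − rank ∂_1 = 7 − 6 = 1, and the invariant factors of ∂_1 are all 1, so H_0 = Z.
  H_1: rank ker ∂_1 − rank ∂_2 = (9 − 6) − 0 = 3, and there is no ∂_2, so H_1 = Z^3.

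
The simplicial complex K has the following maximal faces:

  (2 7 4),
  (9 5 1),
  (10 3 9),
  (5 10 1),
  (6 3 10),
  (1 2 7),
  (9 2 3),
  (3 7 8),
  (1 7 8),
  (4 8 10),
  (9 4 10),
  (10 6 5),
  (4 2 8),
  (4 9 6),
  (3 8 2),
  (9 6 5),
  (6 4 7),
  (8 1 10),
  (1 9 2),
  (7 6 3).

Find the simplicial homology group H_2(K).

Order the vertices as 1 < 2 < 3 < 4 < 5 < 6 < 7 < 8 < 9 < 10. Listing each simplex with vertices in this order, K has dimension 2 with simplices:

  0-simplices (10): [1], [2], [3], [4], [5], [6], [7], [8], [9], [10]
  1-simplices (30): (30 of them)
  2-simplices (20): (20 of them)

so the chain groups are C_0 ≅ Z^10, C_1 ≅ Z^30, C_2 ≅ Z^20.

The boundary map ∂_1: C_1 → C_0 maps an edge to its endpoints' difference, ∂[p,q] = q − p. For instance
  ∂[5,9] = [9] − [5].
As a 10×30 matrix over Z this has rank 9, with invariant factors (1,1,1,1,1,1,1,1,1).

Boundary ∂_2: C_2 → C_1 maps a triangle to the signed sum of its edges. For instance
  ∂[4,6,7] = [6,7] − [4,7] + [4,6],
  ∂[1,2,7] = [2,7] − [1,7] + [1,2].
This gives a 30×20 integer matrix of rank 20; reducing to Smith normal form yields diagonal entries (1,1,1,1,1,1,1,1,1,1,1,1,1,1,1,1,1,1,1,2).

Reading off H_k = ker ∂_k / im ∂_{k+1}:

  H_2: rank ker ∂_2 − rank ∂_3 = (20 − 20) − 0 = 0, and there is no ∂_3, so H_2 = 0.

H_2 ≅ 0.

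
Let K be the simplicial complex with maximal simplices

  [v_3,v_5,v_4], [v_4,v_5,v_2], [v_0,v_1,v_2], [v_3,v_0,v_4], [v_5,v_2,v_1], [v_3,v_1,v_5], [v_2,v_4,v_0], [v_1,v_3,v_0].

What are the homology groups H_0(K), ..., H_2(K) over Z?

Order the vertices as v_0 < v_1 < v_2 < v_3 < v_4 < v_5. Listing each simplex with vertices in this order, K has dimension 2 with simplices:

  0-simplices (6): [v_0], [v_1], [v_2], [v_3], [v_4], [v_5]
  1-simplices (12): [v_0,v_1], [v_0,v_2], [v_0,v_3], [v_0,v_4], [v_1,v_2], [v_1,v_3], [v_1,v_5], [v_2,v_4], [v_2,v_5], [v_3,v_4], [v_3,v_5], [v_4,v_5]
  2-simplices (8): [v_0,v_1,v_2], [v_0,v_1,v_3], [v_0,v_2,v_4], [v_0,v_3,v_4], [v_1,v_2,v_5], [v_1,v_3,v_5], [v_2,v_4,v_5], [v_3,v_4,v_5]

so the chain groups are C_0 ≅ Z^6, C_1 ≅ Z^12, C_2 ≅ Z^8.

The boundary map ∂_1: C_1 → C_0 is given by ∂[p,q] = [q] − [p].
This gives a 6×12 integer matrix of rank 5; reducing to Smith normal form yields diagonal entries (1,1,1,1,1).

∂_2: C_2 → C_1 sends each 2-simplex [p,q,r] to [q,r] − [p,r] + [p,q]. For instance
  ∂[v_0,v_3,v_4] = [v_3,v_4] − [v_0,v_4] + [v_0,v_3],
  ∂[v_1,v_3,v_5] = [v_3,v_5] − [v_1,v_5] + [v_1,v_3].
As a 12×8 matrix over Z this has rank 7, with invariant factors (1,1,1,1,1,1,1).

Reading off H_k = ker ∂_k / im ∂_{k+1}:

  H_0: rank C_0 − rank ∂_1 = 6 − 5 = 1, and the invariant factors of ∂_1 are all 1, so H_0 = Z.
  H_1: rank ker ∂_1 − rank ∂_2 = (12 − 5) − 7 = 0, and the invariant factors of ∂_2 are all 1, so H_1 = 0.
  H_2: rank ker ∂_2 − rank ∂_3 = (8 − 7) − 0 = 1, and there is no ∂_3, so H_2 = Z.

H_0 ≅ Z,  H_1 = 0,  H_2 ≅ Z.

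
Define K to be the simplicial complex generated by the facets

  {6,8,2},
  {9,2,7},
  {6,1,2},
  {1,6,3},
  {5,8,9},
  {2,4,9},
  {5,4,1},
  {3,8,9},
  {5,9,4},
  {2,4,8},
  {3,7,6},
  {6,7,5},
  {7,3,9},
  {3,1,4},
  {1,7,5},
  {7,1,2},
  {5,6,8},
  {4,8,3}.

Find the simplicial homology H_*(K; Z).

H_0 ≅ Z,  H_1 ≅ Z ⊕ Z/2,  H_2 = 0.

Order the vertices as 1 < 2 < 3 < 4 < 5 < 6 < 7 < 8 < 9. Listing each simplex with vertices in this order, K has dimension 2 with simplices:

  0-simplices (9): [1], [2], [3], [4], [5], [6], [7], [8], [9]
  1-simplices (27): (27 of them)
  2-simplices (18): [1,2,6], [1,2,7], [1,3,4], [1,3,6], [1,4,5], [1,5,7], [2,4,8], [2,4,9], [2,6,8], [2,7,9], [3,4,8], [3,6,7], [3,7,9], [3,8,9], [4,5,9], [5,6,7], [5,6,8], [5,8,9]

Hence C_0 ≅ Z^9, C_1 ≅ Z^27, C_2 ≅ Z^18.

∂_1: C_1 → C_0 sends each edge [p,q] (with p < q) to q − p. For instance
  ∂[3,8] = [8] − [3].
The 9×27 boundary matrix has rank 8 and Smith normal form diag(1,1,1,1,1,1,1,1).

The boundary map ∂_2: C_2 → C_1 sends each 2-simplex [p,q,r] to [q,r] − [p,r] + [p,q]. For instance
  ∂[1,2,6] = [2,6] − [1,6] + [1,2],
  ∂[2,4,8] = [4,8] − [2,8] + [2,4].
The 27×18 boundary matrix has rank 18 and Smith normal form diag(1,1,1,1,1,1,1,1,1,1,1,1,1,1,1,1,1,2).

Reading off H_k = ker ∂_k / im ∂_{k+1}:

  H_0: rank C_0 − rank ∂_1 = 9 − 8 = 1, and the invariant factors of ∂_1 are all 1, so H_0 ≅ Z.
  H_1: rank ker ∂_1 − rank ∂_2 = (27 − 8) − 18 = 1, and ∂_2 has invariant factor 2 > 1, so H_1 ≅ Z ⊕ Z/2.
  H_2: rank ker ∂_2 − rank ∂_3 = (18 − 18) − 0 = 0, and there is no ∂_3, so H_2 ≅ 0.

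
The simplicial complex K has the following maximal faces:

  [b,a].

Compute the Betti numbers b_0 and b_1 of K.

K has 2 vertices, 1 edge.
rank ∂_0 = 0, rank ∂_1 = 1 ⇒ b_0 = 2 − 0 − 1 = 1; all invariant factors of ∂_1 are 1 so no torsion. So H_0 = Z.
rank ∂_1 = 1, rank ∂_2 = 0 ⇒ b_1 = 1 − 1 − 0 = 0. So H_1 = 0.

b_0 = 1, b_1 = 0.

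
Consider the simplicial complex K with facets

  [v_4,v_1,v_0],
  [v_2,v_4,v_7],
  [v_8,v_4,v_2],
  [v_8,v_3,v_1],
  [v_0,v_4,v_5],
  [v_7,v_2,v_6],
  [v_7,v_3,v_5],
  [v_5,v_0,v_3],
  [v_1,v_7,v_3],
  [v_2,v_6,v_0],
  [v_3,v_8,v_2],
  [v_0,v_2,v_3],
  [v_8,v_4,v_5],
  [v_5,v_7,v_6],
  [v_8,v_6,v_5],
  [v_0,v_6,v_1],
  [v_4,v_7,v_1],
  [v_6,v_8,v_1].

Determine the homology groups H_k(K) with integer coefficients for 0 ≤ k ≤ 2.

We work with the vertex ordering v_0 < v_1 < v_2 < v_3 < v_4 < v_5 < v_6 < v_7 < v_8. The simplices of K, each written with vertices in increasing order, are:

  0-simplices (9): [v_0], [v_1], [v_2], [v_3], [v_4], [v_5], [v_6], [v_7], [v_8]
  1-simplices (27): (27 of them)
  2-simplices (18): (18 of them)

so the chain groups are C_0 ≅ Z^9, C_1 ≅ Z^27, C_2 ≅ Z^18.

∂_1: C_1 → C_0 maps an edge to its endpoints' difference, ∂[p,q] = q − p. For instance
  ∂[v_0,v_6] = [v_6] − [v_0].
The 9×27 boundary matrix has rank 8 and Smith normal form diag(1,1,1,1,1,1,1,1).

Boundary ∂_2: C_2 → C_1 acts by ∂[p,q,r] = [q,r] − [p,r] + [p,q]. For instance
  ∂[v_1,v_3,v_7] = [v_3,v_7] − [v_1,v_7] + [v_1,v_3],
  ∂[v_0,v_1,v_4] = [v_1,v_4] − [v_0,v_4] + [v_0,v_1].
As a 27×18 matrix over Z this has rank 17, with invariant factors (1,1,1,1,1,1,1,1,1,1,1,1,1,1,1,1,1).

Now H_k = ker ∂_k / im ∂_{k+1}, so:

  H_0: rank C_0 − rank ∂_1 = 9 − 8 = 1, and the invariant factors of ∂_1 are all 1, so H_0 = Z.
  H_1: rank ker ∂_1 − rank ∂_2 = (27 − 8) − 17 = 2, and the invariant factors of ∂_2 are all 1, so H_1 = Z^2.
  H_2: rank ker ∂_2 − rank ∂_3 = (18 − 17) − 0 = 1, and there is no ∂_3, so H_2 = Z.

(K is a triangulation of the torus T^2.)

H_0 = Z,  H_1 = Z^2,  H_2 = Z.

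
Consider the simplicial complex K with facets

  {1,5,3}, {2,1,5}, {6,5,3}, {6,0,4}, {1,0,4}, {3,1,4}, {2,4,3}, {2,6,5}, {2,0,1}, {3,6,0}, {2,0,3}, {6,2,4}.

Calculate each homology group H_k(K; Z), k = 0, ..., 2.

H_0 = Z,  H_1 = Z/2Z,  H_2 = 0.

Take the total order 0 < 1 < 2 < 3 < 4 < 5 < 6 on the vertex set. Then K (dimension 2) consists of the simplices:

  0-simplices (7): [0], [1], [2], [3], [4], [5], [6]
  1-simplices (18): [0,1], [0,2], [0,3], [0,4], [0,6], [1,2], [1,3], [1,4], [1,5], [2,3], [2,4], [2,5], [2,6], [3,4], [3,5], [3,6], [4,6], [5,6]
  2-simplices (12): [0,1,2], [0,1,4], [0,2,3], [0,3,6], [0,4,6], [1,2,5], [1,3,4], [1,3,5], [2,3,4], [2,4,6], [2,5,6], [3,5,6]

Hence C_0 ≅ Z^7, C_1 ≅ Z^18, C_2 ≅ Z^12.

∂_1: C_1 → C_0 is given by ∂[p,q] = [q] − [p]. For instance
  ∂[2,4] = [4] − [2].
The 7×18 boundary matrix has rank 6 and Smith normal form diag(1,1,1,1,1,1).

∂_2: C_2 → C_1 sends each 2-simplex [p,q,r] to [q,r] − [p,r] + [p,q]. For instance
  ∂[3,5,6] = [5,6] − [3,6] + [3,5],
  ∂[2,4,6] = [4,6] − [2,6] + [2,4].
As a 18×12 matrix over Z this has rank 12, with invariant factors (1,1,1,1,1,1,1,1,1,1,1,2).

Reading off H_k = ker ∂_k / im ∂_{k+1}:

  H_0: rank C_0 − rank ∂_1 = 7 − 6 = 1, and the invariant factors of ∂_1 are all 1, so H_0 ≅ Z.
  H_1: rank ker ∂_1 − rank ∂_2 = (18 − 6) − 12 = 0, and ∂_2 has invariant factor 2 > 1, so H_1 ≅ Z/2Z.
  H_2: rank ker ∂_2 − rank ∂_3 = (12 − 12) − 0 = 0, and there is no ∂_3, so H_2 ≅ 0.

(K is a triangulation of the real projective plane RP^2.)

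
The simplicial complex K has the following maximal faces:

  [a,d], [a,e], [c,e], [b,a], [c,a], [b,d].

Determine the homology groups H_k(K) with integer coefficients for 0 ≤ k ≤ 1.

We work with the vertex ordering a < b < c < d < e. The simplices of K, each written with vertices in increasing order, are:

  0-simplices (5): a, b, c, d, e
  1-simplices (6): ab, ac, ad, ae, bd, ce

so the chain groups are C_0 ≅ Z^5, C_1 ≅ Z^6.

∂_1: C_1 → C_0 maps an edge to its endpoints' difference, ∂[p,q] = q − p. For instance
  ∂ae = e − a.
This gives a 5×6 integer matrix of rank 4; reducing to Smith normal form yields diagonal entries (1,1,1,1).

From H_k ≅ ker(∂_k) / im(∂_{k+1}) we obtain:

  H_0: rank C_0 − rank ∂_1 = 5 − 4 = 1, and the invariant factors of ∂_1 are all 1, so H_0 ≅ Z.
  H_1: rank ker ∂_1 − rank ∂_2 = (6 − 4) − 0 = 2, and there is no ∂_2, so H_1 ≅ Z^2.

H_0 = Z,  H_1 = Z^2.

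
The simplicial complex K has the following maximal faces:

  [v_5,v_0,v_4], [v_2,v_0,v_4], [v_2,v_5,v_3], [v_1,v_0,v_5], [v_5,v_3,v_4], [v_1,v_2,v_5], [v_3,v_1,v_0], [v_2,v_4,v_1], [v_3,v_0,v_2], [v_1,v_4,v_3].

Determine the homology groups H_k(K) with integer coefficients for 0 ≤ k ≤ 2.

H_0 = Z,  H_1 = Z_2,  H_2 = 0.

K has 6 vertices, 15 edges, 10 triangles.
rank ∂_0 = 0, rank ∂_1 = 5 ⇒ b_0 = 6 − 0 − 5 = 1; all invariant factors of ∂_1 are 1 so no torsion. So H_0 ≅ Z.
rank ∂_1 = 5, rank ∂_2 = 10 ⇒ b_1 = 15 − 5 − 10 = 0; ∂_2 has invariant factor(s) [2] giving torsion. So H_1 ≅ Z_2.
rank ∂_2 = 10, rank ∂_3 = 0 ⇒ b_2 = 10 − 10 − 0 = 0. So H_2 ≅ 0.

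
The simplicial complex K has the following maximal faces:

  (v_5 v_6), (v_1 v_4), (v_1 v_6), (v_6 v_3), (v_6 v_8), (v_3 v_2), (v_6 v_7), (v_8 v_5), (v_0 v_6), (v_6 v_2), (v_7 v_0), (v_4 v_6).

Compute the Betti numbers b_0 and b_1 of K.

b_0 = 1, b_1 = 4.

Take the total order v_0 < v_1 < v_2 < v_3 < v_4 < v_5 < v_6 < v_7 < v_8 on the vertex set. Then K (dimension 1) consists of the simplices:

  0-simplices (9): [v_0], [v_1], [v_2], [v_3], [v_4], [v_5], [v_6], [v_7], [v_8]
  1-simplices (12): [v_0,v_6], [v_0,v_7], [v_1,v_4], [v_1,v_6], [v_2,v_3], [v_2,v_6], [v_3,v_6], [v_4,v_6], [v_5,v_6], [v_5,v_8], [v_6,v_7], [v_6,v_8]

Hence C_0 ≅ Z^9, C_1 ≅ Z^12.

The boundary map ∂_1: C_1 → C_0 is given by ∂[p,q] = [q] − [p]. For instance
  ∂[v_2,v_3] = [v_3] − [v_2].
The 9×12 boundary matrix has rank 8 and Smith normal form diag(1,1,1,1,1,1,1,1).

Reading off H_k = ker ∂_k / im ∂_{k+1}:

  H_0: rank C_0 − rank ∂_1 = 9 − 8 = 1, and the invariant factors of ∂_1 are all 1, so H_0 ≅ Z.
  H_1: rank ker ∂_1 − rank ∂_2 = (12 − 8) − 0 = 4, and there is no ∂_2, so H_1 ≅ Z^4.

As a check, the Euler characteristic is 9 − 12 = -3, which agrees with 1 − 4 = -3.

Hence the Betti numbers are b_0 = 1, b_1 = 4.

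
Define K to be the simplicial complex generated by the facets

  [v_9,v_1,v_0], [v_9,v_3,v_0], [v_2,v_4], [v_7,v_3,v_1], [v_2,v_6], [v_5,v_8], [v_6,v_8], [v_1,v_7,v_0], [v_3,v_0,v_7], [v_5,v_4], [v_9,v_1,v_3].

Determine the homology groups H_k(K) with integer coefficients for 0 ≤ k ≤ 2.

H_0 = Z^2,  H_1 = Z,  H_2 = Z.

Order the vertices as v_0 < v_1 < v_2 < v_3 < v_4 < v_5 < v_6 < v_7 < v_8 < v_9. Listing each simplex with vertices in this order, K has dimension 2 with simplices:

  0-simplices (10): [v_0], [v_1], [v_2], [v_3], [v_4], [v_5], [v_6], [v_7], [v_8], [v_9]
  1-simplices (14): [v_0,v_1], [v_0,v_3], [v_0,v_7], [v_0,v_9], [v_1,v_3], [v_1,v_7], [v_1,v_9], [v_2,v_4], [v_2,v_6], [v_3,v_7], [v_3,v_9], [v_4,v_5], [v_5,v_8], [v_6,v_8]
  2-simplices (6): [v_0,v_1,v_7], [v_0,v_1,v_9], [v_0,v_3,v_7], [v_0,v_3,v_9], [v_1,v_3,v_7], [v_1,v_3,v_9]

Hence C_0 ≅ Z^10, C_1 ≅ Z^14, C_2 ≅ Z^6.

∂_1: C_1 → C_0 maps an edge to its endpoints' difference, ∂[p,q] = q − p. For instance
  ∂[v_2,v_4] = [v_4] − [v_2].
This gives a 10×14 integer matrix of rank 8; reducing to Smith normal form yields diagonal entries (1,1,1,1,1,1,1,1).

Boundary ∂_2: C_2 → C_1 maps a triangle to the signed sum of its edges. For instance
  ∂[v_0,v_1,v_7] = [v_1,v_7] − [v_0,v_7] + [v_0,v_1],
  ∂[v_0,v_1,v_9] = [v_1,v_9] − [v_0,v_9] + [v_0,v_1].
As a 14×6 matrix over Z this has rank 5, with invariant factors (1,1,1,1,1).

Now H_k = ker ∂_k / im ∂_{k+1}, so:

  H_0: rank C_0 − rank ∂_1 = 10 − 8 = 2, and the invariant factors of ∂_1 are all 1, so H_0 = Z^2.
  H_1: rank ker ∂_1 − rank ∂_2 = (14 − 8) − 5 = 1, and the invariant factors of ∂_2 are all 1, so H_1 = Z.
  H_2: rank ker ∂_2 − rank ∂_3 = (6 − 5) − 0 = 1, and there is no ∂_3, so H_2 = Z.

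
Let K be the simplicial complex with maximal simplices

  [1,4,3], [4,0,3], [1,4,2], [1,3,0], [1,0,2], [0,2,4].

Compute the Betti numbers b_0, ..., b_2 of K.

b_0 = 1, b_1 = 0, b_2 = 1.

K has 5 vertices, 9 edges, 6 triangles.
rank ∂_0 = 0, rank ∂_1 = 4 ⇒ b_0 = 5 − 0 − 4 = 1; all invariant factors of ∂_1 are 1 so no torsion. So H_0 ≅ Z.
rank ∂_1 = 4, rank ∂_2 = 5 ⇒ b_1 = 9 − 4 − 5 = 0; all invariant factors of ∂_2 are 1 so no torsion. So H_1 ≅ 0.
rank ∂_2 = 5, rank ∂_3 = 0 ⇒ b_2 = 6 − 5 − 0 = 1. So H_2 ≅ Z.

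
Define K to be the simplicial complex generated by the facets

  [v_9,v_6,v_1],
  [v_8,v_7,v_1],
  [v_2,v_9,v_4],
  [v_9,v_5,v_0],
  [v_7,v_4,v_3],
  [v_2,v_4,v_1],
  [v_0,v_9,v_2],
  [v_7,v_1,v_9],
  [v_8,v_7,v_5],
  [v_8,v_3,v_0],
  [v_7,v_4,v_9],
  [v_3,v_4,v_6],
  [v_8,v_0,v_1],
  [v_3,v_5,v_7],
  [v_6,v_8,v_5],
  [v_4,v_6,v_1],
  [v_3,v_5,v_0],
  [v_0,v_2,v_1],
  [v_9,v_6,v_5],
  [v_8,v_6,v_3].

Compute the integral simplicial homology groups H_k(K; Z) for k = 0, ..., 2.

H_0 ≅ Z,  H_1 ≅ Z ⊕ Z_2,  H_2 = 0.

Take the total order v_0 < v_1 < v_2 < v_3 < v_4 < v_5 < v_6 < v_7 < v_8 < v_9 on the vertex set. Then K (dimension 2) consists of the simplices:

  0-simplices (10): [v_0], [v_1], [v_2], [v_3], [v_4], [v_5], [v_6], [v_7], [v_8], [v_9]
  1-simplices (30): (30 of them)
  2-simplices (20): (20 of them)

giving chain groups C_0 ≅ Z^10, C_1 ≅ Z^30, C_2 ≅ Z^20.

∂_1: C_1 → C_0 is given by ∂[p,q] = [q] − [p]. For instance
  ∂[v_4,v_7] = [v_7] − [v_4].
This gives a 10×30 integer matrix of rank 9; reducing to Smith normal form yields diagonal entries (1,1,1,1,1,1,1,1,1).

The boundary map ∂_2: C_2 → C_1 sends each 2-simplex [p,q,r] to [q,r] − [p,r] + [p,q]. For instance
  ∂[v_1,v_7,v_8] = [v_7,v_8] − [v_1,v_8] + [v_1,v_7],
  ∂[v_3,v_4,v_6] = [v_4,v_6] − [v_3,v_6] + [v_3,v_4].
As a 30×20 matrix over Z this has rank 20, with invariant factors (1,1,1,1,1,1,1,1,1,1,1,1,1,1,1,1,1,1,1,2).

From H_k ≅ ker(∂_k) / im(∂_{k+1}) we obtain:

  H_0: rank C_0 − rank ∂_1 = 10 − 9 = 1, and the invariant factors of ∂_1 are all 1, so H_0 ≅ Z.
  H_1: rank ker ∂_1 − rank ∂_2 = (30 − 9) − 20 = 1, and ∂_2 has invariant factor 2 > 1, so H_1 ≅ Z ⊕ Z_2.
  H_2: rank ker ∂_2 − rank ∂_3 = (20 − 20) − 0 = 0, and there is no ∂_3, so H_2 ≅ 0.

As a check, the Euler characteristic is 10 − 30 + 20 = 0, which agrees with 1 − 1 + 0 = 0.
(K is a triangulation of the Klein bottle.)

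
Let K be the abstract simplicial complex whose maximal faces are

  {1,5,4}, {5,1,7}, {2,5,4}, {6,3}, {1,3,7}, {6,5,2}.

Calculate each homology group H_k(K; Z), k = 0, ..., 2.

We work with the vertex ordering 1 < 2 < 3 < 4 < 5 < 6 < 7. The simplices of K, each written with vertices in increasing order, are:

  0-simplices (7): [1], [2], [3], [4], [5], [6], [7]
  1-simplices (12): [1,3], [1,4], [1,5], [1,7], [2,4], [2,5], [2,6], [3,6], [3,7], [4,5], [5,6], [5,7]
  2-simplices (5): [1,3,7], [1,4,5], [1,5,7], [2,4,5], [2,5,6]

Hence C_0 ≅ Z^7, C_1 ≅ Z^12, C_2 ≅ Z^5.

The boundary map ∂_1: C_1 → C_0 sends each edge [p,q] (with p < q) to q − p.
The 7×12 boundary matrix has rank 6 and Smith normal form diag(1,1,1,1,1,1).

The boundary map ∂_2: C_2 → C_1 sends each 2-simplex [p,q,r] to [q,r] − [p,r] + [p,q]. For instance
  ∂[2,4,5] = [4,5] − [2,5] + [2,4],
  ∂[1,5,7] = [5,7] − [1,7] + [1,5].
The resulting 12×5 matrix has rank 5, and its Smith normal form has invariant factors (1,1,1,1,1).

Now H_k = ker ∂_k / im ∂_{k+1}, so:

  H_0: rank C_0 − rank ∂_1 = 7 − 6 = 1, and the invariant factors of ∂_1 are all 1, so H_0 ≅ Z.
  H_1: rank ker ∂_1 − rank ∂_2 = (12 − 6) − 5 = 1, and the invariant factors of ∂_2 are all 1, so H_1 ≅ Z.
  H_2: rank ker ∂_2 − rank ∂_3 = (5 − 5) − 0 = 0, and there is no ∂_3, so H_2 ≅ 0.

H_0 = Z,  H_1 = Z,  H_2 = 0.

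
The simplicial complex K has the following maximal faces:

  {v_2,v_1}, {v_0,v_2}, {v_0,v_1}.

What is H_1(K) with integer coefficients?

We work with the vertex ordering v_0 < v_1 < v_2. The simplices of K, each written with vertices in increasing order, are:

  0-simplices (3): [v_0], [v_1], [v_2]
  1-simplices (3): [v_0,v_1], [v_0,v_2], [v_1,v_2]

giving chain groups C_0 ≅ Z^3, C_1 ≅ Z^3.

∂_1: C_1 → C_0 sends each edge [p,q] (with p < q) to q − p. For instance
  ∂[v_0,v_2] = [v_2] − [v_0].
The 3×3 boundary matrix has rank 2 and Smith normal form diag(1,1).

From H_k ≅ ker(∂_k) / im(∂_{k+1}) we obtain:

  H_1: rank ker ∂_1 − rank ∂_2 = (3 − 2) − 0 = 1, and there is no ∂_2, so H_1 = Z.

H_1 = Z.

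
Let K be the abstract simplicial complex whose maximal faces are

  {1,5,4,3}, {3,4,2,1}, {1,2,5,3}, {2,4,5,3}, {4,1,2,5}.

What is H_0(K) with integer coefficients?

Fix the vertex order 1 < 2 < 3 < 4 < 5 and write every simplex with vertices in increasing order. Then dim K = 3 and the simplices of K are:

  0-simplices (5): [1], [2], [3], [4], [5]
  1-simplices (10): [1,2], [1,3], [1,4], [1,5], [2,3], [2,4], [2,5], [3,4], [3,5], [4,5]
  2-simplices (10): [1,2,3], [1,2,4], [1,2,5], [1,3,4], [1,3,5], [1,4,5], [2,3,4], [2,3,5], [2,4,5], [3,4,5]
  3-simplices (5): [1,2,3,4], [1,2,3,5], [1,2,4,5], [1,3,4,5], [2,3,4,5]

giving chain groups C_0 ≅ Z^5, C_1 ≅ Z^10, C_2 ≅ Z^10, C_3 ≅ Z^5.

∂_1: C_1 → C_0 is given by ∂[p,q] = [q] − [p]. For instance
  ∂[1,4] = [4] − [1].
The resulting 5×10 matrix has rank 4, and its Smith normal form has invariant factors (1,1,1,1).

∂_2: C_2 → C_1 maps a triangle to the signed sum of its edges. For instance
  ∂[1,2,5] = [2,5] − [1,5] + [1,2],
  ∂[3,4,5] = [4,5] − [3,5] + [3,4].
The 10×10 boundary matrix has rank 6 and Smith normal form diag(1,1,1,1,1,1).

The boundary map ∂_3: C_3 → C_2 sends each 3-simplex σ to the alternating sum Σ_i (−1)^i (σ with its i-th vertex removed). For instance
  ∂[1,2,3,4] = [2,3,4] − [1,3,4] + [1,2,4] − [1,2,3],
  ∂[1,3,4,5] = [3,4,5] − [1,4,5] + [1,3,5] − [1,3,4].
The resulting 10×5 matrix has rank 4, and its Smith normal form has invariant factors (1,1,1,1).

Now H_k = ker ∂_k / im ∂_{k+1}, so:

  H_0: rank C_0 − rank ∂_1 = 5 − 4 = 1, and the invariant factors of ∂_1 are all 1, so H_0 ≅ Z.

H_0 ≅ Z.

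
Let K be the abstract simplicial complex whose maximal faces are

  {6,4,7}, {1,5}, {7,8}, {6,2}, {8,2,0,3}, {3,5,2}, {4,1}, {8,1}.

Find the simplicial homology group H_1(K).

We work with the vertex ordering 0 < 1 < 2 < 3 < 4 < 5 < 6 < 7 < 8. The simplices of K, each written with vertices in increasing order, are:

  0-simplices (9): [0], [1], [2], [3], [4], [5], [6], [7], [8]
  1-simplices (16): [0,2], [0,3], [0,8], [1,4], [1,5], [1,8], [2,3], [2,5], [2,6], [2,8], [3,5], [3,8], [4,6], [4,7], [6,7], [7,8]
  2-simplices (6): [0,2,3], [0,2,8], [0,3,8], [2,3,5], [2,3,8], [4,6,7]
  3-simplices (1): [0,2,3,8]

so the chain groups are C_0 ≅ Z^9, C_1 ≅ Z^16, C_2 ≅ Z^6, C_3 ≅ Z^1.

∂_1: C_1 → C_0 maps an edge to its endpoints' difference, ∂[p,q] = q − p. For instance
  ∂[0,3] = [3] − [0].
The 9×16 boundary matrix has rank 8 and Smith normal form diag(1,1,1,1,1,1,1,1).

The boundary map ∂_2: C_2 → C_1 maps a triangle to the signed sum of its edges. For instance
  ∂[0,3,8] = [3,8] − [0,8] + [0,3],
  ∂[2,3,8] = [3,8] − [2,8] + [2,3].
The resulting 16×6 matrix has rank 5, and its Smith normal form has invariant factors (1,1,1,1,1).

∂_3: C_3 → C_2 sends each 3-simplex σ to the alternating sum Σ_i (−1)^i (σ with its i-th vertex removed). For instance
  ∂[0,2,3,8] = [2,3,8] − [0,3,8] + [0,2,8] − [0,2,3].
This gives a 6×1 integer matrix of rank 1; reducing to Smith normal form yields diagonal entries (1).

From H_k ≅ ker(∂_k) / im(∂_{k+1}) we obtain:

  H_1: rank ker ∂_1 − rank ∂_2 = (16 − 8) − 5 = 3, and the invariant factors of ∂_2 are all 1, so H_1 ≅ Z^3.

H_1 ≅ Z^3.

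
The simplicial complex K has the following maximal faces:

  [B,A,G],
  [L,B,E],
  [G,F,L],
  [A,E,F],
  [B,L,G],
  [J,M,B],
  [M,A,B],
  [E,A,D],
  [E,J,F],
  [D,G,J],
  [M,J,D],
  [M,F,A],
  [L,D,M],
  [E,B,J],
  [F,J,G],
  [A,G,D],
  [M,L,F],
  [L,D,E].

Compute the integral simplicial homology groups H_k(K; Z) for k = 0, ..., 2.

We work with the vertex ordering A < B < D < E < F < G < J < L < M. The simplices of K, each written with vertices in increasing order, are:

  0-simplices (9): A, B, D, E, F, G, J, L, M
  1-simplices (27): AB, AD, AE, AF, AG, AM, BE, BG, BJ, BL, BM, DE, DG, DJ, DL, DM, EF, EJ, EL, FG, FJ, FL, FM, GJ, GL, JM, LM
  2-simplices (18): ABG, ABM, ADE, ADG, AEF, AFM, BEJ, BEL, BGL, BJM, DEL, DGJ, DJM, DLM, EFJ, FGJ, FGL, FLM

so the chain groups are C_0 ≅ Z^9, C_1 ≅ Z^27, C_2 ≅ Z^18.

∂_1: C_1 → C_0 sends each edge [p,q] (with p < q) to q − p.
This gives a 9×27 integer matrix of rank 8; reducing to Smith normal form yields diagonal entries (1,1,1,1,1,1,1,1).

Boundary ∂_2: C_2 → C_1 acts by ∂[p,q,r] = [q,r] − [p,r] + [p,q]. For instance
  ∂ADG = DG − AG + AD,
  ∂EFJ = FJ − EJ + EF.
This gives a 27×18 integer matrix of rank 17; reducing to Smith normal form yields diagonal entries (1,1,1,1,1,1,1,1,1,1,1,1,1,1,1,1,1).

Reading off H_k = ker ∂_k / im ∂_{k+1}:

  H_0: rank C_0 − rank ∂_1 = 9 − 8 = 1, and the invariant factors of ∂_1 are all 1, so H_0 = Z.
  H_1: rank ker ∂_1 − rank ∂_2 = (27 − 8) − 17 = 2, and the invariant factors of ∂_2 are all 1, so H_1 = Z^2.
  H_2: rank ker ∂_2 − rank ∂_3 = (18 − 17) − 0 = 1, and there is no ∂_3, so H_2 = Z.

As a check, the Euler characteristic is 9 − 27 + 18 = 0, which agrees with 1 − 2 + 1 = 0.

H_0 = Z,  H_1 = Z^2,  H_2 = Z.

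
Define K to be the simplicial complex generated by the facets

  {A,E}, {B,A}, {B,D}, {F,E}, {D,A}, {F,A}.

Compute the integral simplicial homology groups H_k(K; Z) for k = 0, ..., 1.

H_0 ≅ Z,  H_1 ≅ Z^2.

K has 5 vertices, 6 edges.
rank ∂_0 = 0, rank ∂_1 = 4 ⇒ b_0 = 5 − 0 − 4 = 1; all invariant factors of ∂_1 are 1 so no torsion. So H_0 = Z.
rank ∂_1 = 4, rank ∂_2 = 0 ⇒ b_1 = 6 − 4 − 0 = 2. So H_1 = Z^2.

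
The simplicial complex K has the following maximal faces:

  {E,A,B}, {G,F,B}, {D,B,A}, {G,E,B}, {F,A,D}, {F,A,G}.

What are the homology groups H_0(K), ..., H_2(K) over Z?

K has 6 vertices, 12 edges, 6 triangles.
rank ∂_0 = 0, rank ∂_1 = 5 ⇒ b_0 = 6 − 0 − 5 = 1; all invariant factors of ∂_1 are 1 so no torsion. So H_0 = Z.
rank ∂_1 = 5, rank ∂_2 = 6 ⇒ b_1 = 12 − 5 − 6 = 1; all invariant factors of ∂_2 are 1 so no torsion. So H_1 = Z.
rank ∂_2 = 6, rank ∂_3 = 0 ⇒ b_2 = 6 − 6 − 0 = 0. So H_2 = 0.

H_0 = Z,  H_1 = Z,  H_2 = 0.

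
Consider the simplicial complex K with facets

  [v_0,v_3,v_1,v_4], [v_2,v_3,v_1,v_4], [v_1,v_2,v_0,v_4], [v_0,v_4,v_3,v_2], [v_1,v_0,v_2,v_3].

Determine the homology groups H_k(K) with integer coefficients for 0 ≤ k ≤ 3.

H_0 ≅ Z,  H_1 = 0,  H_2 = 0,  H_3 ≅ Z.

K has 5 vertices, 10 edges, 10 triangles, 5 3-simplices.
rank ∂_0 = 0, rank ∂_1 = 4 ⇒ b_0 = 5 − 0 − 4 = 1; all invariant factors of ∂_1 are 1 so no torsion. So H_0 = Z.
rank ∂_1 = 4, rank ∂_2 = 6 ⇒ b_1 = 10 − 4 − 6 = 0; all invariant factors of ∂_2 are 1 so no torsion. So H_1 = 0.
rank ∂_2 = 6, rank ∂_3 = 4 ⇒ b_2 = 10 − 6 − 4 = 0; all invariant factors of ∂_3 are 1 so no torsion. So H_2 = 0.
rank ∂_3 = 4, rank ∂_4 = 0 ⇒ b_3 = 5 − 4 − 0 = 1. So H_3 = Z.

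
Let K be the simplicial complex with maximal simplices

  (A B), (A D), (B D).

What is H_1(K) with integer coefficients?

H_1 ≅ Z.

Take the total order A < B < D on the vertex set. Then K (dimension 1) consists of the simplices:

  0-simplices (3): A, B, D
  1-simplices (3): AB, AD, BD

giving chain groups C_0 ≅ Z^3, C_1 ≅ Z^3.

Boundary ∂_1: C_1 → C_0 sends each edge [p,q] (with p < q) to q − p. For instance
  ∂AD = D − A.
As a 3×3 matrix over Z this has rank 2, with invariant factors (1,1).

Now H_k = ker ∂_k / im ∂_{k+1}, so:

  H_1: rank ker ∂_1 − rank ∂_2 = (3 − 2) − 0 = 1, and there is no ∂_2, so H_1 ≅ Z.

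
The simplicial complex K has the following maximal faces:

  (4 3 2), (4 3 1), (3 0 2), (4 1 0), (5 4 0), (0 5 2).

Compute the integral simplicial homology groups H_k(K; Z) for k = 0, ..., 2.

H_0 ≅ Z,  H_1 ≅ Z,  H_2 = 0.

Fix the vertex order 0 < 1 < 2 < 3 < 4 < 5 and write every simplex with vertices in increasing order. Then dim K = 2 and the simplices of K are:

  0-simplices (6): [0], [1], [2], [3], [4], [5]
  1-simplices (12): [0,1], [0,2], [0,3], [0,4], [0,5], [1,3], [1,4], [2,3], [2,4], [2,5], [3,4], [4,5]
  2-simplices (6): [0,1,4], [0,2,3], [0,2,5], [0,4,5], [1,3,4], [2,3,4]

Hence C_0 ≅ Z^6, C_1 ≅ Z^12, C_2 ≅ Z^6.

∂_1: C_1 → C_0 sends each edge [p,q] (with p < q) to q − p.
This gives a 6×12 integer matrix of rank 5; reducing to Smith normal form yields diagonal entries (1,1,1,1,1).

The boundary map ∂_2: C_2 → C_1 sends each 2-simplex [p,q,r] to [q,r] − [p,r] + [p,q]. For instance
  ∂[0,4,5] = [4,5] − [0,5] + [0,4],
  ∂[0,2,5] = [2,5] − [0,5] + [0,2].
The resulting 12×6 matrix has rank 6, and its Smith normal form has invariant factors (1,1,1,1,1,1).

Computing H_k = (kernel of ∂_k) / (image of ∂_{k+1}):

  H_0: rank C_0 − rank ∂_1 = 6 − 5 = 1, and the invariant factors of ∂_1 are all 1, so H_0 = Z.
  H_1: rank ker ∂_1 − rank ∂_2 = (12 − 5) − 6 = 1, and the invariant factors of ∂_2 are all 1, so H_1 = Z.
  H_2: rank ker ∂_2 − rank ∂_3 = (6 − 6) − 0 = 0, and there is no ∂_3, so H_2 = 0.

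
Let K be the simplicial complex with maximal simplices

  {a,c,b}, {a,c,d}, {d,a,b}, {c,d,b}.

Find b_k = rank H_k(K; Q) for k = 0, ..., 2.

b_0 = 1, b_1 = 0, b_2 = 1.

Take the total order a < b < c < d on the vertex set. Then K (dimension 2) consists of the simplices:

  0-simplices (4): a, b, c, d
  1-simplices (6): ab, ac, ad, bc, bd, cd
  2-simplices (4): abc, abd, acd, bcd

giving chain groups C_0 ≅ Z^4, C_1 ≅ Z^6, C_2 ≅ Z^4.

∂_1: C_1 → C_0 maps an edge to its endpoints' difference, ∂[p,q] = q − p. For instance
  ∂ac = c − a.
As a 4×6 matrix over Z this has rank 3, with invariant factors (1,1,1).

Boundary ∂_2: C_2 → C_1 maps a triangle to the signed sum of its edges. For instance
  ∂abd = bd − ad + ab,
  ∂abc = bc − ac + ab.
As a 6×4 matrix over Z this has rank 3, with invariant factors (1,1,1).

Computing H_k = (kernel of ∂_k) / (image of ∂_{k+1}):

  H_0: rank C_0 − rank ∂_1 = 4 − 3 = 1, and the invariant factors of ∂_1 are all 1, so H_0 = Z.
  H_1: rank ker ∂_1 − rank ∂_2 = (6 − 3) − 3 = 0, and the invariant factors of ∂_2 are all 1, so H_1 = 0.
  H_2: rank ker ∂_2 − rank ∂_3 = (4 − 3) − 0 = 1, and there is no ∂_3, so H_2 = Z.

Hence the Betti numbers are b_0 = 1, b_1 = 0, b_2 = 1.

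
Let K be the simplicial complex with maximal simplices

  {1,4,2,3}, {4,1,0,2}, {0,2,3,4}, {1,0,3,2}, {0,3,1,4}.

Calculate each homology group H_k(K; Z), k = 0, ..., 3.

K has 5 vertices, 10 edges, 10 triangles, 5 3-simplices.
rank ∂_0 = 0, rank ∂_1 = 4 ⇒ b_0 = 5 − 0 − 4 = 1; all invariant factors of ∂_1 are 1 so no torsion. So H_0 ≅ Z.
rank ∂_1 = 4, rank ∂_2 = 6 ⇒ b_1 = 10 − 4 − 6 = 0; all invariant factors of ∂_2 are 1 so no torsion. So H_1 ≅ 0.
rank ∂_2 = 6, rank ∂_3 = 4 ⇒ b_2 = 10 − 6 − 4 = 0; all invariant factors of ∂_3 are 1 so no torsion. So H_2 ≅ 0.
rank ∂_3 = 4, rank ∂_4 = 0 ⇒ b_3 = 5 − 4 − 0 = 1. So H_3 ≅ Z.

H_0 = Z,  H_1 = 0,  H_2 = 0,  H_3 = Z.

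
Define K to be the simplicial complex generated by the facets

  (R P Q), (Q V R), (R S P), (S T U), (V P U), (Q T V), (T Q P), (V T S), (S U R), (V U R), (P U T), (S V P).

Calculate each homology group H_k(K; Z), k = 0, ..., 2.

Take the total order P < Q < R < S < T < U < V on the vertex set. Then K (dimension 2) consists of the simplices:

  0-simplices (7): P, Q, R, S, T, U, V
  1-simplices (18): PQ, PR, PS, PT, PU, PV, QR, QT, QV, RS, RU, RV, ST, SU, SV, TU, TV, UV
  2-simplices (12): PQR, PQT, PRS, PSV, PTU, PUV, QRV, QTV, RSU, RUV, STU, STV

Hence C_0 ≅ Z^7, C_1 ≅ Z^18, C_2 ≅ Z^12.

The boundary map ∂_1: C_1 → C_0 sends each edge [p,q] (with p < q) to q − p. For instance
  ∂RV = V − R.
This gives a 7×18 integer matrix of rank 6; reducing to Smith normal form yields diagonal entries (1,1,1,1,1,1).

∂_2: C_2 → C_1 maps a triangle to the signed sum of its edges. For instance
  ∂PSV = SV − PV + PS,
  ∂STU = TU − SU + ST.
The resulting 18×12 matrix has rank 12, and its Smith normal form has invariant factors (1,1,1,1,1,1,1,1,1,1,1,2).

Now H_k = ker ∂_k / im ∂_{k+1}, so:

  H_0: rank C_0 − rank ∂_1 = 7 − 6 = 1, and the invariant factors of ∂_1 are all 1, so H_0 ≅ Z.
  H_1: rank ker ∂_1 − rank ∂_2 = (18 − 6) − 12 = 0, and ∂_2 has invariant factor 2 > 1, so H_1 ≅ Z/2.
  H_2: rank ker ∂_2 − rank ∂_3 = (12 − 12) − 0 = 0, and there is no ∂_3, so H_2 ≅ 0.

H_0 ≅ Z,  H_1 ≅ Z/2,  H_2 = 0.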